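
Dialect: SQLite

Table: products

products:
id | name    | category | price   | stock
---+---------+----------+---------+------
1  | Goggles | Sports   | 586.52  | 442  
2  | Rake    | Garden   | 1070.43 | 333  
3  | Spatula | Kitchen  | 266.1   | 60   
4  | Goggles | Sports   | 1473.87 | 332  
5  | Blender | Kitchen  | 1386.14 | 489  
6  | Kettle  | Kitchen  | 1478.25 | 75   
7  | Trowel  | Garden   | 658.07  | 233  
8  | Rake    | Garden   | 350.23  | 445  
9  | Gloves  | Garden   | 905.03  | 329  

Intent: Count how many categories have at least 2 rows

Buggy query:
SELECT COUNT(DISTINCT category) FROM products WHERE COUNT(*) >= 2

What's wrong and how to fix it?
Bug: WHERE filters individual rows, not groups, so a group-level COUNT is invalid there

Fix: Group first with HAVING COUNT(*) >= 2, then COUNT the resulting groups

Corrected query:
SELECT COUNT(*) FROM (SELECT category FROM products GROUP BY category HAVING COUNT(*) >= 2)

Result:
COUNT(*)
--------
3       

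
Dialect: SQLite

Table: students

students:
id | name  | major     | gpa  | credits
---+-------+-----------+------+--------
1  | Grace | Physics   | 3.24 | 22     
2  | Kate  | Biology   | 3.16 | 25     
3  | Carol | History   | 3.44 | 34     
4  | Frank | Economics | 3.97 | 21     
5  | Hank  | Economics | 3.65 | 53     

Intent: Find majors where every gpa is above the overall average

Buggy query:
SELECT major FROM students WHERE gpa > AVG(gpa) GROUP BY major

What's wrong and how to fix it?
Bug: AVG() is an aggregate; it can't sit directly in WHERE

Fix: Use a subquery for AVG and a HAVING MIN(...) filter so the condition holds for every row in the group

Corrected query:
SELECT major FROM students GROUP BY major HAVING MIN(gpa) > (SELECT AVG(gpa) FROM students)

Result:
major    
---------
Economics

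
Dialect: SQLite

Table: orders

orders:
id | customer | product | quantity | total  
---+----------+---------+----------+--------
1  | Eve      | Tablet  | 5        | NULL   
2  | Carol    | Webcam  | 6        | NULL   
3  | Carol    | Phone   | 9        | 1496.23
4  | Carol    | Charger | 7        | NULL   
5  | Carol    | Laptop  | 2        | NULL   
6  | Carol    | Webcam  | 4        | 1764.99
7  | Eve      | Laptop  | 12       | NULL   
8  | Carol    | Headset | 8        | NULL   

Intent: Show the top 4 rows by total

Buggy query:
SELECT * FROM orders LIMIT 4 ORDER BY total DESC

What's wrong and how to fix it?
Bug: LIMIT must come after ORDER BY

Fix: Sort with ORDER BY, then apply LIMIT

Corrected query:
SELECT * FROM orders ORDER BY total DESC LIMIT 4

Result:
id | customer | product | quantity | total  
---+----------+---------+----------+--------
6  | Carol    | Webcam  | 4        | 1764.99
3  | Carol    | Phone   | 9        | 1496.23
1  | Eve      | Tablet  | 5        | NULL   
2  | Carol    | Webcam  | 6        | NULL   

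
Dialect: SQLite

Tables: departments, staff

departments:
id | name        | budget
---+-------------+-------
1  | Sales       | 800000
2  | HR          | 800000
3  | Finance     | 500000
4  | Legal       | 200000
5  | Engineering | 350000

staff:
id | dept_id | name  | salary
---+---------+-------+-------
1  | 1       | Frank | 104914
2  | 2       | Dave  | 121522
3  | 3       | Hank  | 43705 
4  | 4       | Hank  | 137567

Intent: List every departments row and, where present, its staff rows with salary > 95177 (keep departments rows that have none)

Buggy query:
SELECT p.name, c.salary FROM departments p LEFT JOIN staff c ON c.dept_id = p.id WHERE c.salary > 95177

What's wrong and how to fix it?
Bug: Filtering c.salary in WHERE discards the NULL rows produced by LEFT JOIN, turning it into an inner join

Fix: Put 'c.salary > 95177' in the JOIN's ON clause instead of WHERE

Corrected query:
SELECT p.name, c.salary FROM departments p LEFT JOIN staff c ON c.dept_id = p.id AND c.salary > 95177

Result:
name        | salary
------------+-------
Sales       | 104914
HR          | 121522
Finance     | NULL  
Legal       | 137567
Engineering | NULL  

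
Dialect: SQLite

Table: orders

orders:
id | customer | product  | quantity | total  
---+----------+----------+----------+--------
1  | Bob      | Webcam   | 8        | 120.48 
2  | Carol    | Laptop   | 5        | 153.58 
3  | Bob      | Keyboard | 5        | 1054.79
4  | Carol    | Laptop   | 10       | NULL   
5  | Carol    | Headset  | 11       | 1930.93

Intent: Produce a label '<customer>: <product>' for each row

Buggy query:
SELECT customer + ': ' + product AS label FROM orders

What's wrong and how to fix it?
Bug: '+' is numeric addition; on text columns SQLite converts them to 0 instead of concatenating

Fix: Replace + with || to concatenate text

Corrected query:
SELECT customer || ': ' || product AS label FROM orders

Result:
label         
--------------
Bob: Webcam   
Carol: Laptop 
Bob: Keyboard 
Carol: Laptop 
Carol: Headset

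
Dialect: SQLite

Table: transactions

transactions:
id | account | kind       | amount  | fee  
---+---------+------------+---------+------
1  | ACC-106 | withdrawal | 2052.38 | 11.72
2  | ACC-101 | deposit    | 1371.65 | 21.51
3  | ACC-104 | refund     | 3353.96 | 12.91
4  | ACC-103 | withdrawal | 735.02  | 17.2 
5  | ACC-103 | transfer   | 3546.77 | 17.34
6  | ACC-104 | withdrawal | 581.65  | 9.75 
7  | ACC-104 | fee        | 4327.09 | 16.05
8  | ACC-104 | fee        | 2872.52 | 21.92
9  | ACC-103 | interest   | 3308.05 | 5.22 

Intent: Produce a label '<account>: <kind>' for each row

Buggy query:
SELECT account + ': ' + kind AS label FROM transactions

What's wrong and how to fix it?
Bug: SQLite uses || for string concatenation; + coerces text to numbers (yielding 0)

Fix: Use the || operator for string concatenation

Corrected query:
SELECT account || ': ' || kind AS label FROM transactions

Result:
label              
-------------------
ACC-106: withdrawal
ACC-101: deposit   
ACC-104: refund    
ACC-103: withdrawal
ACC-103: transfer  
ACC-104: withdrawal
ACC-104: fee       
ACC-104: fee       
ACC-103: interest  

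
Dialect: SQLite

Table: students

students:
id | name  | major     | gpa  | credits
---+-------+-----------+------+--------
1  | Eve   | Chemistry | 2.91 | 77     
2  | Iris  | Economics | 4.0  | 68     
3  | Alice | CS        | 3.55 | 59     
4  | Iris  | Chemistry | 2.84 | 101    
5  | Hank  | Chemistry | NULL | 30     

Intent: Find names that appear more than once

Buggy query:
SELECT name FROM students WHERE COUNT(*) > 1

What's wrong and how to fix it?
Bug: WHERE can't reference COUNT(*); aggregates are computed after WHERE

Fix: Group first, then use HAVING for the count condition

Corrected query:
SELECT name FROM students GROUP BY name HAVING COUNT(*) > 1

Result:
name
----
Iris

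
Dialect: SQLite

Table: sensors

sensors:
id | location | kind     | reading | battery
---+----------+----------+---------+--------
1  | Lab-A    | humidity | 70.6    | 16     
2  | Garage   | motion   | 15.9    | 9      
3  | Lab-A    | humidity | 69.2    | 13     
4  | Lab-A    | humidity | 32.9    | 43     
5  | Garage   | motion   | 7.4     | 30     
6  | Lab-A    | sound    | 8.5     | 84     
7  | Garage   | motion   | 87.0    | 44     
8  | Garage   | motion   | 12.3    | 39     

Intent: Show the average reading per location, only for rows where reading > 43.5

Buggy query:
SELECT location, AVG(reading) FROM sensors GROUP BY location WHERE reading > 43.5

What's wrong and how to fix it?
Bug: Row-level WHERE must come before GROUP BY in the clause order

Fix: Move the WHERE clause before GROUP BY

Corrected query:
SELECT location, AVG(reading) FROM sensors WHERE reading > 43.5 GROUP BY location

Result:
location | AVG(reading)
---------+-------------
Garage   | 87          
Lab-A    | 69.9        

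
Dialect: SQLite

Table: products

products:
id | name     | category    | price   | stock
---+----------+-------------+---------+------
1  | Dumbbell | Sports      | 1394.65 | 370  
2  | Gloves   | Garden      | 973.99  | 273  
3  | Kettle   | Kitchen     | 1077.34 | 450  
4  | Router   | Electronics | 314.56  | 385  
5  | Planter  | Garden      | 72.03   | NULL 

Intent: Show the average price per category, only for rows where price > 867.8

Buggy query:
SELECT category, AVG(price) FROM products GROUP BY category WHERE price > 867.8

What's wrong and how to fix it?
Bug: Row-level WHERE must come before GROUP BY in the clause order

Fix: Place WHERE between FROM and GROUP BY

Corrected query:
SELECT category, AVG(price) FROM products WHERE price > 867.8 GROUP BY category

Result:
category | AVG(price)
---------+-----------
Garden   | 973.99    
Kitchen  | 1077.34   
Sports   | 1394.65   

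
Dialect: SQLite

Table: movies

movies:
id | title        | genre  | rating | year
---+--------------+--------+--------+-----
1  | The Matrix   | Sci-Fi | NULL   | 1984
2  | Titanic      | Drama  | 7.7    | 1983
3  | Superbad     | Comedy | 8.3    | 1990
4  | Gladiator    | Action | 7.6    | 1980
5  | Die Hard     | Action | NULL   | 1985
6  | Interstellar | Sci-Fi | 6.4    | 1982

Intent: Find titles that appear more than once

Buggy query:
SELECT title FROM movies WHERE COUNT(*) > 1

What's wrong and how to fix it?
Bug: WHERE can't reference COUNT(*); aggregates are computed after WHERE

Fix: GROUP BY title, then filter groups with HAVING COUNT(*) > 1

Corrected query:
SELECT title FROM movies GROUP BY title HAVING COUNT(*) > 1

Result:
(no rows)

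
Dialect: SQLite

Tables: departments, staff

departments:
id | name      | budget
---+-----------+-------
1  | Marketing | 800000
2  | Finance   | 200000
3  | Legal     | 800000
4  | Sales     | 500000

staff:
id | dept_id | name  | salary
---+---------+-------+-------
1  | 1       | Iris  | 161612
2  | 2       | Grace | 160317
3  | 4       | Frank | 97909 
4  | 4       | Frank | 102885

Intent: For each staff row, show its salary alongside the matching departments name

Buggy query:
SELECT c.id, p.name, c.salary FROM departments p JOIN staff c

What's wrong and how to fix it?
Bug: JOIN with no ON clause produces a cartesian product; every staff row pairs with every departments row

Fix: Add ON c.dept_id = p.id to the JOIN

Corrected query:
SELECT c.id, p.name, c.salary FROM departments p JOIN staff c ON c.dept_id = p.id

Result:
id | name      | salary
---+-----------+-------
1  | Marketing | 161612
2  | Finance   | 160317
3  | Sales     | 97909 
4  | Sales     | 102885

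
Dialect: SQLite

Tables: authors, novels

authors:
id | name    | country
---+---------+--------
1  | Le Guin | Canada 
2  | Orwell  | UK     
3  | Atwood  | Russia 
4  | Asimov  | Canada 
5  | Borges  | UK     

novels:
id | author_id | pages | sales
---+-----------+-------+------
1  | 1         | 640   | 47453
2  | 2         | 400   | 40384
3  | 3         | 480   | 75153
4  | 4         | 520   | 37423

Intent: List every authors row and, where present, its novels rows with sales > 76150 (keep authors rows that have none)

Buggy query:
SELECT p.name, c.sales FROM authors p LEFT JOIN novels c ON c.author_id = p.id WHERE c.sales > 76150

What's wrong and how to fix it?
Bug: A WHERE condition on the right-hand table after LEFT JOIN drops unmatched parents

Fix: Put 'c.sales > 76150' in the JOIN's ON clause instead of WHERE

Corrected query:
SELECT p.name, c.sales FROM authors p LEFT JOIN novels c ON c.author_id = p.id AND c.sales > 76150

Result:
name    | sales
--------+------
Le Guin | NULL 
Orwell  | NULL 
Atwood  | NULL 
Asimov  | NULL 
Borges  | NULL 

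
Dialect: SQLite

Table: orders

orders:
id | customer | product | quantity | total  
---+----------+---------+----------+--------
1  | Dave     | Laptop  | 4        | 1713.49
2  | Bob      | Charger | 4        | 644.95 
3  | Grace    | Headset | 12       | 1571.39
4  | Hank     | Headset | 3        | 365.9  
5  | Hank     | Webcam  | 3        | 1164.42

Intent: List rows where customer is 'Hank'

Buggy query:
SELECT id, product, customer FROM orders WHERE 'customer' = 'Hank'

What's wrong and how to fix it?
Bug: Single quotes denote string literals in SQL; the column name is being compared as a constant string

Fix: Reference the column as customer without single quotes

Corrected query:
SELECT id, product, customer FROM orders WHERE customer = 'Hank'

Result:
id | product | customer
---+---------+---------
4  | Headset | Hank    
5  | Webcam  | Hank    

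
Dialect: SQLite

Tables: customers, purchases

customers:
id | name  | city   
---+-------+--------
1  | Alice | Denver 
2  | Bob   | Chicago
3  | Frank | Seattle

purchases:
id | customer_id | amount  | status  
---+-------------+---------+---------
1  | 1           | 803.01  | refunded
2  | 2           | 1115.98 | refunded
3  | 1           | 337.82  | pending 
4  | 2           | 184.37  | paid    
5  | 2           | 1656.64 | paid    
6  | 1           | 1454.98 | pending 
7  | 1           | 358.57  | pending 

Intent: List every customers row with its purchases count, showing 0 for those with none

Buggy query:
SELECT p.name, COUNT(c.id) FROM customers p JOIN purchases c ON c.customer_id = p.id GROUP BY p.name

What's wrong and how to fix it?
Bug: An inner join excludes parents with zero children

Fix: Use LEFT JOIN so parents without children still appear (COUNT(c.id) gives 0)

Corrected query:
SELECT p.name, COUNT(c.id) FROM customers p LEFT JOIN purchases c ON c.customer_id = p.id GROUP BY p.name

Result:
name  | COUNT(c.id)
------+------------
Alice | 4          
Bob   | 3          
Frank | 0          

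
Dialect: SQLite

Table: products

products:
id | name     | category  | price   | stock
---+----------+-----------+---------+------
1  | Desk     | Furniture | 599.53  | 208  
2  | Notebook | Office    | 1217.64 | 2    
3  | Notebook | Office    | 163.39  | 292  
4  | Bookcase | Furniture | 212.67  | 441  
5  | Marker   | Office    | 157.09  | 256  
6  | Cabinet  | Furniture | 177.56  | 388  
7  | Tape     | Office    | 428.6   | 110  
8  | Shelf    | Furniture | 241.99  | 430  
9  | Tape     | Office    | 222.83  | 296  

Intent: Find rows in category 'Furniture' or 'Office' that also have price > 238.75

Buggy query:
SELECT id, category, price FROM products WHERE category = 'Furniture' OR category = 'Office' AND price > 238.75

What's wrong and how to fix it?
Bug: Without parentheses, AND is evaluated before OR, so the price filter only applies to the 'Office' branch

Fix: Group the OR with parentheses (or use IN), then AND the threshold

Corrected query:
SELECT id, category, price FROM products WHERE (category = 'Furniture' OR category = 'Office') AND price > 238.75

Result:
id | category  | price  
---+-----------+--------
1  | Furniture | 599.53 
2  | Office    | 1217.64
7  | Office    | 428.6  
8  | Furniture | 241.99 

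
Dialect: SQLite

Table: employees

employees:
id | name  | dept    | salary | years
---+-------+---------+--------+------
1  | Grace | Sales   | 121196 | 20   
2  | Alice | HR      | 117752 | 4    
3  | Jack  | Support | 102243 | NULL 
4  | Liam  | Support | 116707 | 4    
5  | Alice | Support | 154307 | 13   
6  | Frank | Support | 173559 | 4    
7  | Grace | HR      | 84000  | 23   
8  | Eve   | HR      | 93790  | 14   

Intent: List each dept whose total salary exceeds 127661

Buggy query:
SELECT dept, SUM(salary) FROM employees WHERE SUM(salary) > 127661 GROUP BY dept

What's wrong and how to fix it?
Bug: WHERE runs before GROUP BY, so aggregates aren't available there

Fix: Move the aggregate condition to a HAVING clause

Corrected query:
SELECT dept, SUM(salary) FROM employees GROUP BY dept HAVING SUM(salary) > 127661

Result:
dept    | SUM(salary)
--------+------------
HR      | 295542     
Support | 546816     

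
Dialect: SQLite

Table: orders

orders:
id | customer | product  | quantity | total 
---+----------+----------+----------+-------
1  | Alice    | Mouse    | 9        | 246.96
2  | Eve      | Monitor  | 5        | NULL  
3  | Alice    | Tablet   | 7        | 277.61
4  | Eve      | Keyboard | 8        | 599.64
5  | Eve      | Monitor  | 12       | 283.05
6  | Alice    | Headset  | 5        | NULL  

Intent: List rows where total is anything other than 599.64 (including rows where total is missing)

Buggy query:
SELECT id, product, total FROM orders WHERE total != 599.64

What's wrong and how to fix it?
Bug: 'total != 599.64' is unknown when total is NULL, so NULL rows are silently excluded

Fix: Add an explicit OR total IS NULL to include the missing-value rows

Corrected query:
SELECT id, product, total FROM orders WHERE total != 599.64 OR total IS NULL

Result:
id | product | total 
---+---------+-------
1  | Mouse   | 246.96
2  | Monitor | NULL  
3  | Tablet  | 277.61
5  | Monitor | 283.05
6  | Headset | NULL  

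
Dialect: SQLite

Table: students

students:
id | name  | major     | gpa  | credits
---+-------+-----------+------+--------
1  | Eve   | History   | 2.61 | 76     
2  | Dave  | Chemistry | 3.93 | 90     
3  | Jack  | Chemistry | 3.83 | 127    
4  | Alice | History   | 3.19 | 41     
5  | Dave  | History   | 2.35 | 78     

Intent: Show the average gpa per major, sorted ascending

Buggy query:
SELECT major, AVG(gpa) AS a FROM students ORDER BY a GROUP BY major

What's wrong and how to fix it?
Bug: GROUP BY must precede ORDER BY

Fix: Move ORDER BY to the end, after GROUP BY

Corrected query:
SELECT major, AVG(gpa) AS a FROM students GROUP BY major ORDER BY a

Result:
major     | a       
----------+---------
History   | 2.716667
Chemistry | 3.88    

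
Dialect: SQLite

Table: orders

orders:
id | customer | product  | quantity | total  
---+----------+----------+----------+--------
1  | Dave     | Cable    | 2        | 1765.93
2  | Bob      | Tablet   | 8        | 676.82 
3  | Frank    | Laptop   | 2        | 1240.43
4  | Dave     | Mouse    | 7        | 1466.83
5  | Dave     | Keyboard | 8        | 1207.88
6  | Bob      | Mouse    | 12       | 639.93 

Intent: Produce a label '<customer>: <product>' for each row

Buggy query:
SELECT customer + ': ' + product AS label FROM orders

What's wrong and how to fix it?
Bug: SQLite uses || for string concatenation; + coerces text to numbers (yielding 0)

Fix: Replace + with || to concatenate text

Corrected query:
SELECT customer || ': ' || product AS label FROM orders

Result:
label         
--------------
Dave: Cable   
Bob: Tablet   
Frank: Laptop 
Dave: Mouse   
Dave: Keyboard
Bob: Mouse    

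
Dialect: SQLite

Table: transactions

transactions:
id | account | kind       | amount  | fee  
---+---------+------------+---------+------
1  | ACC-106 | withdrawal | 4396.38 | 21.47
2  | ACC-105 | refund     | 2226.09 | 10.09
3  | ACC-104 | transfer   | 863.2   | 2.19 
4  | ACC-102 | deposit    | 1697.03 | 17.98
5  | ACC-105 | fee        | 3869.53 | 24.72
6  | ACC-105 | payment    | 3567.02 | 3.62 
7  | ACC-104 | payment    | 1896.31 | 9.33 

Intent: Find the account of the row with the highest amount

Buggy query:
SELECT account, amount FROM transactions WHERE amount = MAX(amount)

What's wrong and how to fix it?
Bug: MAX(amount) is an aggregate and cannot be used directly in WHERE

Fix: Wrap MAX in a scalar subquery so WHERE compares against a single value

Corrected query:
SELECT account, amount FROM transactions WHERE amount = (SELECT MAX(amount) FROM transactions)

Result:
account | amount 
--------+--------
ACC-106 | 4396.38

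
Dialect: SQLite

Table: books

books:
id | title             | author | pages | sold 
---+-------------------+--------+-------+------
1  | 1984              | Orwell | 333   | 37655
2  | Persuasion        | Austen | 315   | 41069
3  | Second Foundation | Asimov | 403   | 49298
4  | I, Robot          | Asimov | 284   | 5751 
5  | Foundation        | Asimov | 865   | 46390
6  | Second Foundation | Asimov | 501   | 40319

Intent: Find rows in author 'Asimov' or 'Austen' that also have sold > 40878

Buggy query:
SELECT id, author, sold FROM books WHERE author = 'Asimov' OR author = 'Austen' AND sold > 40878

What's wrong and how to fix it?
Bug: AND binds tighter than OR, so this parses as author = 'Asimov' OR (author = 'Austen' AND sold > 40878)

Fix: Group the OR with parentheses (or use IN), then AND the threshold

Corrected query:
SELECT id, author, sold FROM books WHERE (author = 'Asimov' OR author = 'Austen') AND sold > 40878

Result:
id | author | sold 
---+--------+------
2  | Austen | 41069
3  | Asimov | 49298
5  | Asimov | 46390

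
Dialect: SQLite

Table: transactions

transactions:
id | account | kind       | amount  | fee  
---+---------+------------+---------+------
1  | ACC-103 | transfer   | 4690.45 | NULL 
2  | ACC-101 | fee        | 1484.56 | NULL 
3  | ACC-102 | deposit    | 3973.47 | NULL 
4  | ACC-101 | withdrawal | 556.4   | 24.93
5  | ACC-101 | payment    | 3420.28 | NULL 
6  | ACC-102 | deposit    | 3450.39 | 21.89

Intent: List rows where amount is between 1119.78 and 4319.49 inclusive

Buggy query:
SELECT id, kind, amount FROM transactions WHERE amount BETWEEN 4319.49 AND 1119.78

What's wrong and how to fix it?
Bug: BETWEEN expects the lower bound first; with 4319.49 AND 1119.78 the range is empty

Fix: Swap the bounds so the smaller value comes first

Corrected query:
SELECT id, kind, amount FROM transactions WHERE amount BETWEEN 1119.78 AND 4319.49

Result:
id | kind    | amount 
---+---------+--------
2  | fee     | 1484.56
3  | deposit | 3973.47
5  | payment | 3420.28
6  | deposit | 3450.39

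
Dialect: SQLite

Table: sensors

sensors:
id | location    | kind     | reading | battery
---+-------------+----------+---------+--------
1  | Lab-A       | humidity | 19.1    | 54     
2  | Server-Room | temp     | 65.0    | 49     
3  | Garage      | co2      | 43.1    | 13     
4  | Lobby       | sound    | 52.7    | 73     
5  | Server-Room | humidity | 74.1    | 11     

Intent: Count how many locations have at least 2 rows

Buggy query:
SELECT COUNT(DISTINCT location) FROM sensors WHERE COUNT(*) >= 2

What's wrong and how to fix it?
Bug: COUNT(*) cannot appear in WHERE; the per-group count doesn't exist yet

Fix: Use a subquery that GROUPs and filters with HAVING, then count its rows

Corrected query:
SELECT COUNT(*) FROM (SELECT location FROM sensors GROUP BY location HAVING COUNT(*) >= 2)

Result:
COUNT(*)
--------
1       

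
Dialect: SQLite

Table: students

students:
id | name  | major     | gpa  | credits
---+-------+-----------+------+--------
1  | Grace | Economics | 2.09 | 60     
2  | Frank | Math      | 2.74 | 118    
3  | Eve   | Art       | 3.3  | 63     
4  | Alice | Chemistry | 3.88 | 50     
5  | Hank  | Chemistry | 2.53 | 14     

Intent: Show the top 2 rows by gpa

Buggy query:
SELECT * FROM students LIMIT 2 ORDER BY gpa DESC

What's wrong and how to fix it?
Bug: LIMIT must come after ORDER BY

Fix: Sort with ORDER BY, then apply LIMIT

Corrected query:
SELECT * FROM students ORDER BY gpa DESC LIMIT 2

Result:
id | name  | major     | gpa  | credits
---+-------+-----------+------+--------
4  | Alice | Chemistry | 3.88 | 50     
3  | Eve   | Art       | 3.3  | 63     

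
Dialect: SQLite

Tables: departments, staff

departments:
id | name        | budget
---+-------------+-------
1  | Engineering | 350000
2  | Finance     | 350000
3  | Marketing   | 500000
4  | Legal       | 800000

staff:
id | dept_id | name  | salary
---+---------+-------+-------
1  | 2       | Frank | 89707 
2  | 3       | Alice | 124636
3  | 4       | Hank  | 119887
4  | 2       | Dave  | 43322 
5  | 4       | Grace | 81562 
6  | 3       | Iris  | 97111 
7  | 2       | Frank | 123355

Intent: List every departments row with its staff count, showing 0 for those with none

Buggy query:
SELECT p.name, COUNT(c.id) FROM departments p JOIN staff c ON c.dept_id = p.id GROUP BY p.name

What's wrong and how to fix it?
Bug: INNER JOIN drops departments rows that have no matching staff rows

Fix: Switch to LEFT JOIN to retain unmatched parent rows

Corrected query:
SELECT p.name, COUNT(c.id) FROM departments p LEFT JOIN staff c ON c.dept_id = p.id GROUP BY p.name

Result:
name        | COUNT(c.id)
------------+------------
Engineering | 0          
Finance     | 3          
Legal       | 2          
Marketing   | 2          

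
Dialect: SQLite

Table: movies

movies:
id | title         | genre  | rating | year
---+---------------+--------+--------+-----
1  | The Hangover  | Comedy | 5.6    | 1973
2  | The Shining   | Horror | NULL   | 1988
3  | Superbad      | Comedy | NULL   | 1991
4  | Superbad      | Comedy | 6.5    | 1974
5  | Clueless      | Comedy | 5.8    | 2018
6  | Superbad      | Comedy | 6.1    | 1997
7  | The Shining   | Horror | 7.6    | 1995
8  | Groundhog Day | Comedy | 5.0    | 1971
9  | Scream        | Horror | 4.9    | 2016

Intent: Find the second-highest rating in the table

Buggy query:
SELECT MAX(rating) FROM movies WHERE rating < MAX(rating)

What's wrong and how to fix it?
Bug: The inner MAX is an aggregate inside WHERE, which is not allowed

Fix: Compute the overall MAX in a subquery, then take MAX of rows below it

Corrected query:
SELECT MAX(rating) FROM movies WHERE rating < (SELECT MAX(rating) FROM movies)

Result:
MAX(rating)
-----------
6.5        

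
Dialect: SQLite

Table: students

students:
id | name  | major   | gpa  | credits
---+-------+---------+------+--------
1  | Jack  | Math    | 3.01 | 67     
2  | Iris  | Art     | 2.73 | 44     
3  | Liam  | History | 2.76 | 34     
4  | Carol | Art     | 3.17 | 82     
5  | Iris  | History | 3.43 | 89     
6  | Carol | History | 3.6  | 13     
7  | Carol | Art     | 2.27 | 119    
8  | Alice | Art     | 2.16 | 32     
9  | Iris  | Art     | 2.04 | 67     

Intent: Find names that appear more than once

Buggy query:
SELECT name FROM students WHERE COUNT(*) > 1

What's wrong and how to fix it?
Bug: WHERE can't reference COUNT(*); aggregates are computed after WHERE

Fix: GROUP BY name, then filter groups with HAVING COUNT(*) > 1

Corrected query:
SELECT name FROM students GROUP BY name HAVING COUNT(*) > 1

Result:
name 
-----
Carol
Iris 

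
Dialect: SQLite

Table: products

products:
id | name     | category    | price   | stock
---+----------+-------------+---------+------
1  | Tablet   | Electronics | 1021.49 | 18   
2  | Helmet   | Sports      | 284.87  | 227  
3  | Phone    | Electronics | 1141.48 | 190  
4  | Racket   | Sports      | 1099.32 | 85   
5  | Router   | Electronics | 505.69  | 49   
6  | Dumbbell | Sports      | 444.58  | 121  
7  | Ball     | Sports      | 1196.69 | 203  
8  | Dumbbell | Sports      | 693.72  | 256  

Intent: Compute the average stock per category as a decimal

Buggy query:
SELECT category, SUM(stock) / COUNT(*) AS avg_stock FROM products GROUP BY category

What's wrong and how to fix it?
Bug: SUM(stock) and COUNT(*) are both integers; the division truncates the fractional part

Fix: Multiply by 1.0 (or CAST to REAL) to force floating-point division

Corrected query:
SELECT category, SUM(stock) * 1.0 / COUNT(*) AS avg_stock FROM products GROUP BY category

Result:
category    | avg_stock
------------+----------
Electronics | 85.666667
Sports      | 178.4    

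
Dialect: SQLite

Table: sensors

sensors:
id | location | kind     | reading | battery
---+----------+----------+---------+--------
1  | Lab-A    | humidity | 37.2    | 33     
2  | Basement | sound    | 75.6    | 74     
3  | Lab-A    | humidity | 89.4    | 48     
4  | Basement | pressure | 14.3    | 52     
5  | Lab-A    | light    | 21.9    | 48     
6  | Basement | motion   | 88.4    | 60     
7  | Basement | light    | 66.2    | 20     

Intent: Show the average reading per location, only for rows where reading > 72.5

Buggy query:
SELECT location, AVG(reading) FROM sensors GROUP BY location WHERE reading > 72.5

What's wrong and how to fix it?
Bug: WHERE cannot follow GROUP BY

Fix: Move the WHERE clause before GROUP BY

Corrected query:
SELECT location, AVG(reading) FROM sensors WHERE reading > 72.5 GROUP BY location

Result:
location | AVG(reading)
---------+-------------
Basement | 82          
Lab-A    | 89.4        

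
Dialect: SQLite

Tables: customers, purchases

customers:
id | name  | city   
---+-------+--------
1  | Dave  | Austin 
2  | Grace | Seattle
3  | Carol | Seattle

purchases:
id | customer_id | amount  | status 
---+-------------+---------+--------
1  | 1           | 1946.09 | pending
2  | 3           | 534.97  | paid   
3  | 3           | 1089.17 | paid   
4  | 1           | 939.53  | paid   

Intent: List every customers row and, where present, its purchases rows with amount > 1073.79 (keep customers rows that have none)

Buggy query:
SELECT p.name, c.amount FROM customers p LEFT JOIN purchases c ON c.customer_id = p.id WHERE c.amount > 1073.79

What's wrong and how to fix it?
Bug: A WHERE condition on the right-hand table after LEFT JOIN drops unmatched parents

Fix: Put 'c.amount > 1073.79' in the JOIN's ON clause instead of WHERE

Corrected query:
SELECT p.name, c.amount FROM customers p LEFT JOIN purchases c ON c.customer_id = p.id AND c.amount > 1073.79

Result:
name  | amount 
------+--------
Dave  | 1946.09
Grace | NULL   
Carol | 1089.17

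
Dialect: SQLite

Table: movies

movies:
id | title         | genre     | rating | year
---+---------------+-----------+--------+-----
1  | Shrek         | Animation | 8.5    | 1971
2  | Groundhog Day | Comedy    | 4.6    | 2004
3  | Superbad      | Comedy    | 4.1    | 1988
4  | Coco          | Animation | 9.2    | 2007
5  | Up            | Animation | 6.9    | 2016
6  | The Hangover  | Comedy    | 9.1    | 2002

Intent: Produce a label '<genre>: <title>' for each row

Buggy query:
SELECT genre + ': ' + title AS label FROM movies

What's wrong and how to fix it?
Bug: '+' is numeric addition; on text columns SQLite converts them to 0 instead of concatenating

Fix: Replace + with || to concatenate text

Corrected query:
SELECT genre || ': ' || title AS label FROM movies

Result:
label                
---------------------
Animation: Shrek     
Comedy: Groundhog Day
Comedy: Superbad     
Animation: Coco      
Animation: Up        
Comedy: The Hangover 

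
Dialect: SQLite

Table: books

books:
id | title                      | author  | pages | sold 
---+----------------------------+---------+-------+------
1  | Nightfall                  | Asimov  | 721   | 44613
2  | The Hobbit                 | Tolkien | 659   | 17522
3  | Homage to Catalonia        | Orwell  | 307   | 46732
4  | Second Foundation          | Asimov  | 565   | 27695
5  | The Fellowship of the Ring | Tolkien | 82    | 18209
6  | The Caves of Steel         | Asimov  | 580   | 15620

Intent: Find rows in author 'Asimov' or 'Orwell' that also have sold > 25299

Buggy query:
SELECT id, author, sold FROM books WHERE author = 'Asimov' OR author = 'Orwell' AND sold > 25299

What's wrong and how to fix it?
Bug: AND binds tighter than OR, so this parses as author = 'Asimov' OR (author = 'Orwell' AND sold > 25299)

Fix: Add parentheses around the OR so the AND applies to both alternatives

Corrected query:
SELECT id, author, sold FROM books WHERE (author = 'Asimov' OR author = 'Orwell') AND sold > 25299

Result:
id | author | sold 
---+--------+------
1  | Asimov | 44613
3  | Orwell | 46732
4  | Asimov | 27695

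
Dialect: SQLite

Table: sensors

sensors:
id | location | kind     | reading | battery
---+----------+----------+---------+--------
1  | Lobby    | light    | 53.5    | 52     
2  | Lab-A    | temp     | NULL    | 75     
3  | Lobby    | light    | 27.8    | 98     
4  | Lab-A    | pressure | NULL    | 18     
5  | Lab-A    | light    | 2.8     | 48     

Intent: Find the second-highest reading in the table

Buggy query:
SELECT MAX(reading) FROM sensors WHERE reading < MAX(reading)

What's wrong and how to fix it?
Bug: The inner MAX is an aggregate inside WHERE, which is not allowed

Fix: Put the inner MAX in a scalar subquery

Corrected query:
SELECT MAX(reading) FROM sensors WHERE reading < (SELECT MAX(reading) FROM sensors)

Result:
MAX(reading)
------------
27.8        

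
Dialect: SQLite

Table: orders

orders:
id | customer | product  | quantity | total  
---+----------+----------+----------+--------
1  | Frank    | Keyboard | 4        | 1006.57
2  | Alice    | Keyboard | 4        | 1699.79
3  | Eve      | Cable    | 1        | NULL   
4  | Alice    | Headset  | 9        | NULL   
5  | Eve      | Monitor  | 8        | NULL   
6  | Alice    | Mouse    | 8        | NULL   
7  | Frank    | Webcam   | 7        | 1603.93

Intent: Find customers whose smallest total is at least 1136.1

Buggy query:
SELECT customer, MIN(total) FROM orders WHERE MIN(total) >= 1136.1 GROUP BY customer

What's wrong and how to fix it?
Bug: Aggregates like MIN are computed per group after WHERE runs

Fix: Replace WHERE with HAVING after the GROUP BY

Corrected query:
SELECT customer, MIN(total) FROM orders GROUP BY customer HAVING MIN(total) >= 1136.1

Result:
customer | MIN(total)
---------+-----------
Alice    | 1699.79   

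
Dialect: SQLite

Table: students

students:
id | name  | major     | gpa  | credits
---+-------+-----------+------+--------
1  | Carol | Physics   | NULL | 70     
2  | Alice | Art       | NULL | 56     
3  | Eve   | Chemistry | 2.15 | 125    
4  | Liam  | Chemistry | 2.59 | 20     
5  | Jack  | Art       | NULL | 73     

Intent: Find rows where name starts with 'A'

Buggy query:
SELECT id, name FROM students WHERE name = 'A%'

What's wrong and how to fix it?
Bug: '=' compares the literal string including the % character; pattern matching needs LIKE

Fix: Replace '=' with LIKE so 'A%' is treated as a pattern

Corrected query:
SELECT id, name FROM students WHERE name LIKE 'A%'

Result:
id | name 
---+------
2  | Alice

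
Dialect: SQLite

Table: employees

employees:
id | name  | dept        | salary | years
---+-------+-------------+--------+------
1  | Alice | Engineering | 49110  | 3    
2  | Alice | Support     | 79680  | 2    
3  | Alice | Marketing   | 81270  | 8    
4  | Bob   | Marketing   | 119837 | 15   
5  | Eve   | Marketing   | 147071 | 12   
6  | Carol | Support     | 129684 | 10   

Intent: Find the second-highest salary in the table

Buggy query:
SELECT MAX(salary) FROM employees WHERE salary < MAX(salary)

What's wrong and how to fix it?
Bug: MAX(salary) on the right of the comparison is an aggregate-in-WHERE error

Fix: Compute the overall MAX in a subquery, then take MAX of rows below it

Corrected query:
SELECT MAX(salary) FROM employees WHERE salary < (SELECT MAX(salary) FROM employees)

Result:
MAX(salary)
-----------
129684     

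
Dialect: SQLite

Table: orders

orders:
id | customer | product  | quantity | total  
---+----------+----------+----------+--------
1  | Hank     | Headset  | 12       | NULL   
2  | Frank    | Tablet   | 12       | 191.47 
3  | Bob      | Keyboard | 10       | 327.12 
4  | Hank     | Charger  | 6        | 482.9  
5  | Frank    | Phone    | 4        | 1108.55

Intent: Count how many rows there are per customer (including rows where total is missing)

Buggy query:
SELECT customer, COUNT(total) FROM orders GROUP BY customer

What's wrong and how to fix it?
Bug: COUNT(column) counts non-NULL values only; rows with NULL total aren't counted

Fix: Replace COUNT(total) with COUNT(*)

Corrected query:
SELECT customer, COUNT(*) FROM orders GROUP BY customer

Result:
customer | COUNT(*)
---------+---------
Bob      | 1       
Frank    | 2       
Hank     | 2       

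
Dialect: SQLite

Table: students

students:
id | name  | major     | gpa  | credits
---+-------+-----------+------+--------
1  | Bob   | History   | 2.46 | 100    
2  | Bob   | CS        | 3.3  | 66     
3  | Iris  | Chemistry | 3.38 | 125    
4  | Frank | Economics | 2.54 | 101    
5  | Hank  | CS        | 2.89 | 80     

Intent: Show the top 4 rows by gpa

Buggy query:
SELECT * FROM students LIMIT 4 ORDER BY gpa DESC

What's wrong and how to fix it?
Bug: LIMIT must come after ORDER BY

Fix: Swap the clauses: ORDER BY first, then LIMIT

Corrected query:
SELECT * FROM students ORDER BY gpa DESC LIMIT 4

Result:
id | name  | major     | gpa  | credits
---+-------+-----------+------+--------
3  | Iris  | Chemistry | 3.38 | 125    
2  | Bob   | CS        | 3.3  | 66     
5  | Hank  | CS        | 2.89 | 80     
4  | Frank | Economics | 2.54 | 101    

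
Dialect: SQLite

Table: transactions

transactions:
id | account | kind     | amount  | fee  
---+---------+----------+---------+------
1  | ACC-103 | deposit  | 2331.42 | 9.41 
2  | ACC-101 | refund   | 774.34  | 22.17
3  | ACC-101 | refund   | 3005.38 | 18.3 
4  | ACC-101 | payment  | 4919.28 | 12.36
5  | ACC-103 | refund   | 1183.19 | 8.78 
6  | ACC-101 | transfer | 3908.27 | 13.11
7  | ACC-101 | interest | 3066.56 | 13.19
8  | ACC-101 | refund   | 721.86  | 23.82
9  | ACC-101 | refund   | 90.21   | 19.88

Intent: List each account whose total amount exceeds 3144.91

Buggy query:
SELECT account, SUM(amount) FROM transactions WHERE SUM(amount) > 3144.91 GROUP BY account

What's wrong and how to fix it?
Bug: Aggregate functions cannot appear in a WHERE clause

Fix: Use HAVING (which filters groups after aggregation) instead of WHERE

Corrected query:
SELECT account, SUM(amount) FROM transactions GROUP BY account HAVING SUM(amount) > 3144.91

Result:
account | SUM(amount)
--------+------------
ACC-101 | 16485.9    
ACC-103 | 3514.61    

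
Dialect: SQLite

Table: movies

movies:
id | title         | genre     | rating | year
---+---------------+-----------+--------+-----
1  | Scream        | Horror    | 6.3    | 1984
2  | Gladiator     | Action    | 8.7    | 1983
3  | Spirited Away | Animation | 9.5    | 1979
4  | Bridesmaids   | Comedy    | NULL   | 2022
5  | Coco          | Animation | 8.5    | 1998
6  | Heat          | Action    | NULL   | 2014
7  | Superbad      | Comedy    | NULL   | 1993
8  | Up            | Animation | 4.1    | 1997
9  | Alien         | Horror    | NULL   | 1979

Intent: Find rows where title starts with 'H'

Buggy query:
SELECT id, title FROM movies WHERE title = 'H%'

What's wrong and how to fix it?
Bug: Wildcards only work with LIKE; '=' treats '%' as a literal character

Fix: Replace '=' with LIKE so 'H%' is treated as a pattern

Corrected query:
SELECT id, title FROM movies WHERE title LIKE 'H%'

Result:
id | title
---+------
6  | Heat 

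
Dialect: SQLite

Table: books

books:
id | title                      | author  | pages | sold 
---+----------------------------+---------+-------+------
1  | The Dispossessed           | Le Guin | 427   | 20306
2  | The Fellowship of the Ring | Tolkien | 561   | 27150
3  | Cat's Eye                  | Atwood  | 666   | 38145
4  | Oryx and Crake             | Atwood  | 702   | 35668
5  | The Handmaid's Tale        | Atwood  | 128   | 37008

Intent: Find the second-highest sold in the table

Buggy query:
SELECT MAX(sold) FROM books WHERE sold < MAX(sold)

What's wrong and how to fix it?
Bug: MAX(sold) on the right of the comparison is an aggregate-in-WHERE error

Fix: Put the inner MAX in a scalar subquery

Corrected query:
SELECT MAX(sold) FROM books WHERE sold < (SELECT MAX(sold) FROM books)

Result:
MAX(sold)
---------
37008    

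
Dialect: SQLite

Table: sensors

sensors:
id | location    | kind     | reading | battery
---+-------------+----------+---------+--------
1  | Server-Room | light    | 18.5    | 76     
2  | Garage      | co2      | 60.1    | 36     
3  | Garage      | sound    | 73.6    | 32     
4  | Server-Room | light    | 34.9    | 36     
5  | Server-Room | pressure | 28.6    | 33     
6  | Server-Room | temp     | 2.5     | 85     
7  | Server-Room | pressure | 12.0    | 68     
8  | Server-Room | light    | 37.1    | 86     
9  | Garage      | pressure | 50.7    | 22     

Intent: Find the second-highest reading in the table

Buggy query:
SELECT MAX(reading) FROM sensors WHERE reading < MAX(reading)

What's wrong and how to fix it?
Bug: MAX(reading) on the right of the comparison is an aggregate-in-WHERE error

Fix: Compute the overall MAX in a subquery, then take MAX of rows below it

Corrected query:
SELECT MAX(reading) FROM sensors WHERE reading < (SELECT MAX(reading) FROM sensors)

Result:
MAX(reading)
------------
60.1        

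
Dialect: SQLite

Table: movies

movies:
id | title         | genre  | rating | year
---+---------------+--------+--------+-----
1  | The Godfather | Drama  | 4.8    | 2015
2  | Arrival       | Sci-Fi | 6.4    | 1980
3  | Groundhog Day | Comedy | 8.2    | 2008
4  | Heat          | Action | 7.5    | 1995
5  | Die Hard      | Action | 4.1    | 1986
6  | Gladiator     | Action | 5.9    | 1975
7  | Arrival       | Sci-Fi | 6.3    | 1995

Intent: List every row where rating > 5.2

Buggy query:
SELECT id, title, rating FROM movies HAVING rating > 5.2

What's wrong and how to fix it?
Bug: This is a non-aggregate query (no GROUP BY, no aggregates), so in SQLite the HAVING clause is invalid here; a row-level condition belongs in WHERE

Fix: Replace HAVING with WHERE since the condition applies to individual rows

Corrected query:
SELECT id, title, rating FROM movies WHERE rating > 5.2

Result:
id | title         | rating
---+---------------+-------
2  | Arrival       | 6.4   
3  | Groundhog Day | 8.2   
4  | Heat          | 7.5   
6  | Gladiator     | 5.9   
7  | Arrival       | 6.3   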